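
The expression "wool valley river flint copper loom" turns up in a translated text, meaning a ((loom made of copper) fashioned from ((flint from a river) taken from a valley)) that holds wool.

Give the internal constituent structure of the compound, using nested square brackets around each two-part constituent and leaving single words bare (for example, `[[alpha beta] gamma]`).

The outermost head in the paraphrase is "loom" (specifically "valley river flint copper loom"), modified by "wool".
"valley river flint copper loom" → head "loom" (specifically "copper loom"), modifier "valley river flint".
"valley river flint" → head "flint" (specifically "river flint"), modifier "valley".
"river flint" → head "flint", modifier "river".
"copper loom" → head "loom", modifier "copper".
Putting it together: [wool [[valley [river flint]] [copper loom]]].

[wool [[valley [river flint]] [copper loom]]]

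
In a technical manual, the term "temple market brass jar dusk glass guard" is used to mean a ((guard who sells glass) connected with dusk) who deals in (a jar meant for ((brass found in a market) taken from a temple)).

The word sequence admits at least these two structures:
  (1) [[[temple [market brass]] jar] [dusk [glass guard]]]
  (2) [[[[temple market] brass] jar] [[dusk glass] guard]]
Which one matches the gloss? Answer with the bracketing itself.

[[[temple [market brass]] jar] [dusk [glass guard]]]

The paraphrase's head is the "guard" part ("dusk glass guard"); its modifier is "temple market brass jar".
That top-level split, carried through the inner groups, gives [[[temple [market brass]] jar] [dusk [glass guard]]].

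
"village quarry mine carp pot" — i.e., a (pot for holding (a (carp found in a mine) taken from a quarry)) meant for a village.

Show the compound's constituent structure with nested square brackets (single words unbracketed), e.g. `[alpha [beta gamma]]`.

[village [[quarry [mine carp]] pot]]

The outermost head in the paraphrase is "pot" (specifically "quarry mine carp pot"), modified by "village".
Inside "quarry mine carp pot": head "pot", modifier "quarry mine carp".
Inside "quarry mine carp": head "carp" (specifically "mine carp"), modifier "quarry".
Inside "mine carp": head "carp", modifier "mine".
Assembled: [village [[quarry [mine carp]] pot]].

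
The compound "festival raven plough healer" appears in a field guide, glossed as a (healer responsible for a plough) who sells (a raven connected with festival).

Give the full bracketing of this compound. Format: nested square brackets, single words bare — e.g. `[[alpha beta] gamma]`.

Whole compound: head "healer" (specifically "plough healer"), modifier "festival raven".
Within "festival raven", the head is "raven" and the modifier is "festival".
Within "plough healer", the head is "healer" and the modifier is "plough".
Putting it together: [[festival raven] [plough healer]].

[[festival raven] [plough healer]]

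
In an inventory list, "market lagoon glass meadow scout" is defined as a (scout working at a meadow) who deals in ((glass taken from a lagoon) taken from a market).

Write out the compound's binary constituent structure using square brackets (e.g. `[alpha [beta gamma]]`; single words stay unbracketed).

The outermost head in the paraphrase is "scout" (specifically "meadow scout"), modified by "market lagoon glass".
Within "market lagoon glass", the head is "glass" (specifically "lagoon glass") and the modifier is "market".
Within "lagoon glass", the head is "glass" and the modifier is "lagoon".
Within "meadow scout", the head is "scout" and the modifier is "meadow".
Assembled: [[market [lagoon glass]] [meadow scout]].

[[market [lagoon glass]] [meadow scout]]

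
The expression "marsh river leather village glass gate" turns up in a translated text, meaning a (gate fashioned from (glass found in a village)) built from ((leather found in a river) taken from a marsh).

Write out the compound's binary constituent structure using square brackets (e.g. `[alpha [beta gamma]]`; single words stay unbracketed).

[[marsh [river leather]] [[village glass] gate]]

Overall it is a kind of gate (specifically "village glass gate"); the modifier is "marsh river leather".
Inside "marsh river leather": head "leather" (specifically "river leather"), modifier "marsh".
Inside "river leather": head "leather", modifier "river".
Inside "village glass gate": head "gate", modifier "village glass".
Inside "village glass": head "glass", modifier "village".
Putting it together: [[marsh [river leather]] [[village glass] gate]].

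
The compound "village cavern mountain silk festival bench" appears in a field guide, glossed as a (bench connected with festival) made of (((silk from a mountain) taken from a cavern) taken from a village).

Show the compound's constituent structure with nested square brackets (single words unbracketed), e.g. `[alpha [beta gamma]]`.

The outermost head in the paraphrase is "bench" (specifically "festival bench"), modified by "village cavern mountain silk".
"village cavern mountain silk" → head "silk" (specifically "cavern mountain silk"), modifier "village".
"cavern mountain silk" → head "silk" (specifically "mountain silk"), modifier "cavern".
"mountain silk" → head "silk", modifier "mountain".
"festival bench" → head "bench", modifier "festival".
So the structure is [[village [cavern [mountain silk]]] [festival bench]].

[[village [cavern [mountain silk]]] [festival bench]]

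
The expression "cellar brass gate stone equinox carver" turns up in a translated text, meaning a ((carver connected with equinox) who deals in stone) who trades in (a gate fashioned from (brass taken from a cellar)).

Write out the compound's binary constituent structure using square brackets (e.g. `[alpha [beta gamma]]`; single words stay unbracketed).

The outermost head in the paraphrase is "carver" (specifically "stone equinox carver"), modified by "cellar brass gate".
Inside "cellar brass gate": head "gate", modifier "cellar brass".
Inside "cellar brass": head "brass", modifier "cellar".
Inside "stone equinox carver": head "carver" (specifically "equinox carver"), modifier "stone".
Inside "equinox carver": head "carver", modifier "equinox".
Putting it together: [[[cellar brass] gate] [stone [equinox carver]]].

[[[cellar brass] gate] [stone [equinox carver]]]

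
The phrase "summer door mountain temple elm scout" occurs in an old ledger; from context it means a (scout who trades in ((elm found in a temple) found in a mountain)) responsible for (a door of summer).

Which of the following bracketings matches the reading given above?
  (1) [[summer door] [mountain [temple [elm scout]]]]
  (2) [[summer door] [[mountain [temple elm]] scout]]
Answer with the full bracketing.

[[summer door] [[mountain [temple elm]] scout]]

The paraphrase's head is the "scout" part ("mountain temple elm scout"); its modifier is "summer door".
That top-level split, carried through the inner groups, gives [[summer door] [[mountain [temple elm]] scout]].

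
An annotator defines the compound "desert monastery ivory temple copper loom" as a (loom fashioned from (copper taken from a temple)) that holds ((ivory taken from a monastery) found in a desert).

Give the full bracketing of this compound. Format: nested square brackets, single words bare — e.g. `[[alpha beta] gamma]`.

The outermost head in the paraphrase is "loom" (specifically "temple copper loom"), modified by "desert monastery ivory".
"desert monastery ivory" → head "ivory" (specifically "monastery ivory"), modifier "desert".
"monastery ivory" → head "ivory", modifier "monastery".
"temple copper loom" → head "loom", modifier "temple copper".
"temple copper" → head "copper", modifier "temple".
Assembled: [[desert [monastery ivory]] [[temple copper] loom]].

[[desert [monastery ivory]] [[temple copper] loom]]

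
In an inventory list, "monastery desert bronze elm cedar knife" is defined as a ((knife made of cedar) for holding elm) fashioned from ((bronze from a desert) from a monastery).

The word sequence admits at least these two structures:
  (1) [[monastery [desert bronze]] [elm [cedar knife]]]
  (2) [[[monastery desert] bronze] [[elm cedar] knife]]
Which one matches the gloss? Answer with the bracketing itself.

The paraphrase's head is the "knife" part ("elm cedar knife"); its modifier is "monastery desert bronze".
That top-level split, carried through the inner groups, gives [[monastery [desert bronze]] [elm [cedar knife]]].

[[monastery [desert bronze]] [elm [cedar knife]]]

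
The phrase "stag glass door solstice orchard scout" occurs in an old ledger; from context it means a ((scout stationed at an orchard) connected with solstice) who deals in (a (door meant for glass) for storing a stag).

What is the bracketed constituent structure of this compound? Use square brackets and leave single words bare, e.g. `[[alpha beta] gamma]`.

[[stag [glass door]] [solstice [orchard scout]]]

Whole compound: head "scout" (specifically "solstice orchard scout"), modifier "stag glass door".
Inside "stag glass door": head "door" (specifically "glass door"), modifier "stag".
Inside "glass door": head "door", modifier "glass".
Inside "solstice orchard scout": head "scout" (specifically "orchard scout"), modifier "solstice".
Inside "orchard scout": head "scout", modifier "orchard".
Assembled: [[stag [glass door]] [solstice [orchard scout]]].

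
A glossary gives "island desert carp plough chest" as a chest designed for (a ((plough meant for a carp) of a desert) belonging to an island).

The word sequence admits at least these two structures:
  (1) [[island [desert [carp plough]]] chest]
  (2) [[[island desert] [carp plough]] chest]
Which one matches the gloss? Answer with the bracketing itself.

[[island [desert [carp plough]]] chest]

The paraphrase's head is the "chest" part ("chest"); its modifier is "island desert carp plough".
That top-level split, carried through the inner groups, gives [[island [desert [carp plough]]] chest].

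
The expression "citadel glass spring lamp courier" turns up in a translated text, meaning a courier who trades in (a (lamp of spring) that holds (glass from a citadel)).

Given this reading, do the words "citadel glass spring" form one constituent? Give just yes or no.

The top-level split is [citadel glass spring lamp] [courier]; the full structure is [[[citadel glass] [spring lamp]] courier].
"citadel glass spring" straddles a constituent boundary, so it is not a single unit.

no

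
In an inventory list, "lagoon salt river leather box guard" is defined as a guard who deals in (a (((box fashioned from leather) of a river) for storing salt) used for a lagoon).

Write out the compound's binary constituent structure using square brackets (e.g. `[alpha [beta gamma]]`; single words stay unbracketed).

At the top level: head "guard"; modifier "lagoon salt river leather box".
"lagoon salt river leather box" → head "box" (specifically "salt river leather box"), modifier "lagoon".
"salt river leather box" → head "box" (specifically "river leather box"), modifier "salt".
"river leather box" → head "box" (specifically "leather box"), modifier "river".
"leather box" → head "box", modifier "leather".
Assembled: [[lagoon [salt [river [leather box]]]] guard].

[[lagoon [salt [river [leather box]]]] guard]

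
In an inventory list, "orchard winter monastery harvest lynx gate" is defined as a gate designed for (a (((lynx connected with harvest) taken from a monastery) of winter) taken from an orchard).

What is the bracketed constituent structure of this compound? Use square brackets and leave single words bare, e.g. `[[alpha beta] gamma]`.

Overall it is a kind of gate; the modifier is "orchard winter monastery harvest lynx".
Inside "orchard winter monastery harvest lynx": head "lynx" (specifically "winter monastery harvest lynx"), modifier "orchard".
Inside "winter monastery harvest lynx": head "lynx" (specifically "monastery harvest lynx"), modifier "winter".
Inside "monastery harvest lynx": head "lynx" (specifically "harvest lynx"), modifier "monastery".
Inside "harvest lynx": head "lynx", modifier "harvest".
Assembled: [[orchard [winter [monastery [harvest lynx]]]] gate].

[[orchard [winter [monastery [harvest lynx]]]] gate]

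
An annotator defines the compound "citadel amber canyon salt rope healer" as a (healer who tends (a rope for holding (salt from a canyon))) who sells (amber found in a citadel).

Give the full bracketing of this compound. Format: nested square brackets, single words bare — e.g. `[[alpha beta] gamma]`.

[[citadel amber] [[[canyon salt] rope] healer]]

Overall it is a kind of healer (specifically "canyon salt rope healer"); the modifier is "citadel amber".
Within "citadel amber", the head is "amber" and the modifier is "citadel".
Within "canyon salt rope healer", the head is "healer" and the modifier is "canyon salt rope".
Within "canyon salt rope", the head is "rope" and the modifier is "canyon salt".
Within "canyon salt", the head is "salt" and the modifier is "canyon".
Assembled: [[citadel amber] [[[canyon salt] rope] healer]].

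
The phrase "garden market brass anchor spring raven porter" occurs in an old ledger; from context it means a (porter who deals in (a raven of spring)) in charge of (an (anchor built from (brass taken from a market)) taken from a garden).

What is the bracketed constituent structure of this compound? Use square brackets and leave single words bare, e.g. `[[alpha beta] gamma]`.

Overall it is a kind of porter (specifically "spring raven porter"); the modifier is "garden market brass anchor".
"garden market brass anchor" → head "anchor" (specifically "market brass anchor"), modifier "garden".
"market brass anchor" → head "anchor", modifier "market brass".
"market brass" → head "brass", modifier "market".
"spring raven porter" → head "porter", modifier "spring raven".
"spring raven" → head "raven", modifier "spring".
Putting it together: [[garden [[market brass] anchor]] [[spring raven] porter]].

[[garden [[market brass] anchor]] [[spring raven] porter]]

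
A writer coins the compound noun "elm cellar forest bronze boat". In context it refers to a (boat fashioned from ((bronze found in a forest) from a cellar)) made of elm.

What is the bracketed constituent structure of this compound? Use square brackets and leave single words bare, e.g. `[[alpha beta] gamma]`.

[elm [[cellar [forest bronze]] boat]]

Whole compound: head "boat" (specifically "cellar forest bronze boat"), modifier "elm".
Within "cellar forest bronze boat", the head is "boat" and the modifier is "cellar forest bronze".
Within "cellar forest bronze", the head is "bronze" (specifically "forest bronze") and the modifier is "cellar".
Within "forest bronze", the head is "bronze" and the modifier is "forest".
Assembled: [elm [[cellar [forest bronze]] boat]].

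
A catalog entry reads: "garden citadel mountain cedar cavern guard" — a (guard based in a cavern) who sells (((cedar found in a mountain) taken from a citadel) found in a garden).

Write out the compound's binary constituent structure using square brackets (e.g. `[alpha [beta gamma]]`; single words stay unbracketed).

Whole compound: head "guard" (specifically "cavern guard"), modifier "garden citadel mountain cedar".
Inside "garden citadel mountain cedar": head "cedar" (specifically "citadel mountain cedar"), modifier "garden".
Inside "citadel mountain cedar": head "cedar" (specifically "mountain cedar"), modifier "citadel".
Inside "mountain cedar": head "cedar", modifier "mountain".
Inside "cavern guard": head "guard", modifier "cavern".
Putting it together: [[garden [citadel [mountain cedar]]] [cavern guard]].

[[garden [citadel [mountain cedar]]] [cavern guard]]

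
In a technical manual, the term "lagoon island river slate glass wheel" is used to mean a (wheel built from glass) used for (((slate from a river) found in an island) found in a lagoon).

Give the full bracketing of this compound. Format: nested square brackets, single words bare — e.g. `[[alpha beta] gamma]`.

At the top level: head "wheel" (specifically "glass wheel"); modifier "lagoon island river slate".
Inside "lagoon island river slate": head "slate" (specifically "island river slate"), modifier "lagoon".
Inside "island river slate": head "slate" (specifically "river slate"), modifier "island".
Inside "river slate": head "slate", modifier "river".
Inside "glass wheel": head "wheel", modifier "glass".
So the structure is [[lagoon [island [river slate]]] [glass wheel]].

[[lagoon [island [river slate]]] [glass wheel]]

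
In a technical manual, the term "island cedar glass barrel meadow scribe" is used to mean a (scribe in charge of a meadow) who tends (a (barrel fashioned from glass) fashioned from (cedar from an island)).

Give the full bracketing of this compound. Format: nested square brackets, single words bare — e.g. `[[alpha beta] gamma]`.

[[[island cedar] [glass barrel]] [meadow scribe]]

At the top level: head "scribe" (specifically "meadow scribe"); modifier "island cedar glass barrel".
"island cedar glass barrel" → head "barrel" (specifically "glass barrel"), modifier "island cedar".
"island cedar" → head "cedar", modifier "island".
"glass barrel" → head "barrel", modifier "glass".
"meadow scribe" → head "scribe", modifier "meadow".
So the structure is [[[island cedar] [glass barrel]] [meadow scribe]].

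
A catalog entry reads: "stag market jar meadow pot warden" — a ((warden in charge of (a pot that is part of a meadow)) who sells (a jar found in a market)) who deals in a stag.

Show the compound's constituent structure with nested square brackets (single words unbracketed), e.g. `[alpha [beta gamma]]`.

Whole compound: head "warden" (specifically "market jar meadow pot warden"), modifier "stag".
Within "market jar meadow pot warden", the head is "warden" (specifically "meadow pot warden") and the modifier is "market jar".
Within "market jar", the head is "jar" and the modifier is "market".
Within "meadow pot warden", the head is "warden" and the modifier is "meadow pot".
Within "meadow pot", the head is "pot" and the modifier is "meadow".
Assembled: [stag [[market jar] [[meadow pot] warden]]].

[stag [[market jar] [[meadow pot] warden]]]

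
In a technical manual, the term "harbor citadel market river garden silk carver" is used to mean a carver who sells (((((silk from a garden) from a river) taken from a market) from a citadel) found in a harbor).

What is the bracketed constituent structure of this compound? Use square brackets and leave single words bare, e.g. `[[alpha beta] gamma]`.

Whole compound: head "carver", modifier "harbor citadel market river garden silk".
"harbor citadel market river garden silk" → head "silk" (specifically "citadel market river garden silk"), modifier "harbor".
"citadel market river garden silk" → head "silk" (specifically "market river garden silk"), modifier "citadel".
"market river garden silk" → head "silk" (specifically "river garden silk"), modifier "market".
"river garden silk" → head "silk" (specifically "garden silk"), modifier "river".
"garden silk" → head "silk", modifier "garden".
Putting it together: [[harbor [citadel [market [river [garden silk]]]]] carver].

[[harbor [citadel [market [river [garden silk]]]]] carver]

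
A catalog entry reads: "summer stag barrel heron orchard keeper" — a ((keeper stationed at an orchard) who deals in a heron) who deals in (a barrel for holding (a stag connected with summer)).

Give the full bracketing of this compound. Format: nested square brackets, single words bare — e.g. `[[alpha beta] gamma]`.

Whole compound: head "keeper" (specifically "heron orchard keeper"), modifier "summer stag barrel".
Inside "summer stag barrel": head "barrel", modifier "summer stag".
Inside "summer stag": head "stag", modifier "summer".
Inside "heron orchard keeper": head "keeper" (specifically "orchard keeper"), modifier "heron".
Inside "orchard keeper": head "keeper", modifier "orchard".
Putting it together: [[[summer stag] barrel] [heron [orchard keeper]]].

[[[summer stag] barrel] [heron [orchard keeper]]]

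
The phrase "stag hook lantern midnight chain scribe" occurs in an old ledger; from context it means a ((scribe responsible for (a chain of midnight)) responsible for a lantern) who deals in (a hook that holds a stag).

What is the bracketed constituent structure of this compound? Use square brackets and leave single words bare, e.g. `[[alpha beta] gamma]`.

At the top level: head "scribe" (specifically "lantern midnight chain scribe"); modifier "stag hook".
Inside "stag hook": head "hook", modifier "stag".
Inside "lantern midnight chain scribe": head "scribe" (specifically "midnight chain scribe"), modifier "lantern".
Inside "midnight chain scribe": head "scribe", modifier "midnight chain".
Inside "midnight chain": head "chain", modifier "midnight".
Putting it together: [[stag hook] [lantern [[midnight chain] scribe]]].

[[stag hook] [lantern [[midnight chain] scribe]]]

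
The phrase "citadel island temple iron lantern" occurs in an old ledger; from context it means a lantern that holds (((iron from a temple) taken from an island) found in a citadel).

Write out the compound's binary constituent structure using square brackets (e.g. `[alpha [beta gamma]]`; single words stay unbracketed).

Overall it is a kind of lantern; the modifier is "citadel island temple iron".
Within "citadel island temple iron", the head is "iron" (specifically "island temple iron") and the modifier is "citadel".
Within "island temple iron", the head is "iron" (specifically "temple iron") and the modifier is "island".
Within "temple iron", the head is "iron" and the modifier is "temple".
Assembled: [[citadel [island [temple iron]]] lantern].

[[citadel [island [temple iron]]] lantern]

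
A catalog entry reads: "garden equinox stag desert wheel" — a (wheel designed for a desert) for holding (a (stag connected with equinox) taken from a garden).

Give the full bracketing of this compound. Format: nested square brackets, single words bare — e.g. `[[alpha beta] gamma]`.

[[garden [equinox stag]] [desert wheel]]

Whole compound: head "wheel" (specifically "desert wheel"), modifier "garden equinox stag".
"garden equinox stag" → head "stag" (specifically "equinox stag"), modifier "garden".
"equinox stag" → head "stag", modifier "equinox".
"desert wheel" → head "wheel", modifier "desert".
So the structure is [[garden [equinox stag]] [desert wheel]].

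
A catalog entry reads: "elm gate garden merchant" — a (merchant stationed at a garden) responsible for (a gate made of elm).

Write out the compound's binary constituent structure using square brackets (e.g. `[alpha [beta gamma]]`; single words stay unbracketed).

At the top level: head "merchant" (specifically "garden merchant"); modifier "elm gate".
"elm gate" → head "gate", modifier "elm".
"garden merchant" → head "merchant", modifier "garden".
Putting it together: [[elm gate] [garden merchant]].

[[elm gate] [garden merchant]]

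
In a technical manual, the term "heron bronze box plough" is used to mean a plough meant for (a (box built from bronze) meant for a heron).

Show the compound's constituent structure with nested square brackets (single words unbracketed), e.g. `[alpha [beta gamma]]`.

[[heron [bronze box]] plough]

Whole compound: head "plough", modifier "heron bronze box".
"heron bronze box" → head "box" (specifically "bronze box"), modifier "heron".
"bronze box" → head "box", modifier "bronze".
Assembled: [[heron [bronze box]] plough].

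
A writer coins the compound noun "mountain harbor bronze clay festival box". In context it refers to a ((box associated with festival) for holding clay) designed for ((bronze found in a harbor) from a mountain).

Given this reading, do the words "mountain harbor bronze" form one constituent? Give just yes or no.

yes

The paraphrase groups the words so that "mountain harbor bronze" is one unit: it corresponds to a single parenthesized sub-phrase.
The full structure is [[mountain [harbor bronze]] [clay [festival box]]], in which [mountain harbor bronze] is a constituent.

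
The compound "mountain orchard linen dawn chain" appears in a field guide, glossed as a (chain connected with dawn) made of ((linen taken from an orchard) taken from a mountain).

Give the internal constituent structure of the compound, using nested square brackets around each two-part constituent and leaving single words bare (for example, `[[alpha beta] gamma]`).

[[mountain [orchard linen]] [dawn chain]]

Overall it is a kind of chain (specifically "dawn chain"); the modifier is "mountain orchard linen".
Within "mountain orchard linen", the head is "linen" (specifically "orchard linen") and the modifier is "mountain".
Within "orchard linen", the head is "linen" and the modifier is "orchard".
Within "dawn chain", the head is "chain" and the modifier is "dawn".
Assembled: [[mountain [orchard linen]] [dawn chain]].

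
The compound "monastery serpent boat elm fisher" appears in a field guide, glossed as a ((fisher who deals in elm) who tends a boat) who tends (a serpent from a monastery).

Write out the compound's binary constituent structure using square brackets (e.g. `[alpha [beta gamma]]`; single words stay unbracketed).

The outermost head in the paraphrase is "fisher" (specifically "boat elm fisher"), modified by "monastery serpent".
Inside "monastery serpent": head "serpent", modifier "monastery".
Inside "boat elm fisher": head "fisher" (specifically "elm fisher"), modifier "boat".
Inside "elm fisher": head "fisher", modifier "elm".
So the structure is [[monastery serpent] [boat [elm fisher]]].

[[monastery serpent] [boat [elm fisher]]]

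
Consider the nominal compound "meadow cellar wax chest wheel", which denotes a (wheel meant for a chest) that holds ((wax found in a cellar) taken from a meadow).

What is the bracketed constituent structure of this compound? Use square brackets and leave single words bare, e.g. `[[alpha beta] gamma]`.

[[meadow [cellar wax]] [chest wheel]]

Whole compound: head "wheel" (specifically "chest wheel"), modifier "meadow cellar wax".
Inside "meadow cellar wax": head "wax" (specifically "cellar wax"), modifier "meadow".
Inside "cellar wax": head "wax", modifier "cellar".
Inside "chest wheel": head "wheel", modifier "chest".
Assembled: [[meadow [cellar wax]] [chest wheel]].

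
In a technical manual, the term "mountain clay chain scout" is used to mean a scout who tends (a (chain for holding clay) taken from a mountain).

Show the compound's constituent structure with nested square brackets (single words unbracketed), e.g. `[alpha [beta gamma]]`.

[[mountain [clay chain]] scout]

At the top level: head "scout"; modifier "mountain clay chain".
Within "mountain clay chain", the head is "chain" (specifically "clay chain") and the modifier is "mountain".
Within "clay chain", the head is "chain" and the modifier is "clay".
So the structure is [[mountain [clay chain]] scout].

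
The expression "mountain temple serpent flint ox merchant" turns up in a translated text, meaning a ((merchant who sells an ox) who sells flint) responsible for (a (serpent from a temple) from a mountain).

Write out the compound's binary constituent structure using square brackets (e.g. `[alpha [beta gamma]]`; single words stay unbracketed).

The outermost head in the paraphrase is "merchant" (specifically "flint ox merchant"), modified by "mountain temple serpent".
Inside "mountain temple serpent": head "serpent" (specifically "temple serpent"), modifier "mountain".
Inside "temple serpent": head "serpent", modifier "temple".
Inside "flint ox merchant": head "merchant" (specifically "ox merchant"), modifier "flint".
Inside "ox merchant": head "merchant", modifier "ox".
Putting it together: [[mountain [temple serpent]] [flint [ox merchant]]].

[[mountain [temple serpent]] [flint [ox merchant]]]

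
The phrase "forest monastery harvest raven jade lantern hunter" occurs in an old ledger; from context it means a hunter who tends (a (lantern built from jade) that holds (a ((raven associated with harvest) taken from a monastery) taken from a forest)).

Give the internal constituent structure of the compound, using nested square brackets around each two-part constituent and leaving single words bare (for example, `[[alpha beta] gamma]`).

[[[forest [monastery [harvest raven]]] [jade lantern]] hunter]

The outermost head in the paraphrase is "hunter", modified by "forest monastery harvest raven jade lantern".
"forest monastery harvest raven jade lantern" → head "lantern" (specifically "jade lantern"), modifier "forest monastery harvest raven".
"forest monastery harvest raven" → head "raven" (specifically "monastery harvest raven"), modifier "forest".
"monastery harvest raven" → head "raven" (specifically "harvest raven"), modifier "monastery".
"harvest raven" → head "raven", modifier "harvest".
"jade lantern" → head "lantern", modifier "jade".
Assembled: [[[forest [monastery [harvest raven]]] [jade lantern]] hunter].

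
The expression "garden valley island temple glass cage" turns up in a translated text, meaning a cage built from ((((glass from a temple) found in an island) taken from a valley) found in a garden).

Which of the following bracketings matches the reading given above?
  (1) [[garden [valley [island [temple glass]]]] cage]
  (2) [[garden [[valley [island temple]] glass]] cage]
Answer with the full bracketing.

[[garden [valley [island [temple glass]]]] cage]

The paraphrase's head is the "cage" part ("cage"); its modifier is "garden valley island temple glass".
That top-level split, carried through the inner groups, gives [[garden [valley [island [temple glass]]]] cage].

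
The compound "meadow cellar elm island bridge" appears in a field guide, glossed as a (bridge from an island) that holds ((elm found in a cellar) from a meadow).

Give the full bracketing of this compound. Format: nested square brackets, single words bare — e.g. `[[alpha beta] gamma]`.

[[meadow [cellar elm]] [island bridge]]

At the top level: head "bridge" (specifically "island bridge"); modifier "meadow cellar elm".
"meadow cellar elm" → head "elm" (specifically "cellar elm"), modifier "meadow".
"cellar elm" → head "elm", modifier "cellar".
"island bridge" → head "bridge", modifier "island".
Assembled: [[meadow [cellar elm]] [island bridge]].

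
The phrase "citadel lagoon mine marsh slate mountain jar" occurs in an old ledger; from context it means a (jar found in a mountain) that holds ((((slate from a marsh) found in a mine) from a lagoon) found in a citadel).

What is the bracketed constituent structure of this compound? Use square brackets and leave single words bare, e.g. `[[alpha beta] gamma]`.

[[citadel [lagoon [mine [marsh slate]]]] [mountain jar]]

Overall it is a kind of jar (specifically "mountain jar"); the modifier is "citadel lagoon mine marsh slate".
"citadel lagoon mine marsh slate" → head "slate" (specifically "lagoon mine marsh slate"), modifier "citadel".
"lagoon mine marsh slate" → head "slate" (specifically "mine marsh slate"), modifier "lagoon".
"mine marsh slate" → head "slate" (specifically "marsh slate"), modifier "mine".
"marsh slate" → head "slate", modifier "marsh".
"mountain jar" → head "jar", modifier "mountain".
Putting it together: [[citadel [lagoon [mine [marsh slate]]]] [mountain jar]].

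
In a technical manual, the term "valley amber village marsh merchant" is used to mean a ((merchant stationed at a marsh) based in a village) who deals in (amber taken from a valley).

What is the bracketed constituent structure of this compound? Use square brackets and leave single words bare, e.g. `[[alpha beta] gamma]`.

At the top level: head "merchant" (specifically "village marsh merchant"); modifier "valley amber".
Within "valley amber", the head is "amber" and the modifier is "valley".
Within "village marsh merchant", the head is "merchant" (specifically "marsh merchant") and the modifier is "village".
Within "marsh merchant", the head is "merchant" and the modifier is "marsh".
So the structure is [[valley amber] [village [marsh merchant]]].

[[valley amber] [village [marsh merchant]]]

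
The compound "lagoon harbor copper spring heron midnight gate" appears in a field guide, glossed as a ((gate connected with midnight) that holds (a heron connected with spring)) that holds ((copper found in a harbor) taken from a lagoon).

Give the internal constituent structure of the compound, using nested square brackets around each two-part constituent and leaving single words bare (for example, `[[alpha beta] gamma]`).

[[lagoon [harbor copper]] [[spring heron] [midnight gate]]]

Whole compound: head "gate" (specifically "spring heron midnight gate"), modifier "lagoon harbor copper".
Inside "lagoon harbor copper": head "copper" (specifically "harbor copper"), modifier "lagoon".
Inside "harbor copper": head "copper", modifier "harbor".
Inside "spring heron midnight gate": head "gate" (specifically "midnight gate"), modifier "spring heron".
Inside "spring heron": head "heron", modifier "spring".
Inside "midnight gate": head "gate", modifier "midnight".
So the structure is [[lagoon [harbor copper]] [[spring heron] [midnight gate]]].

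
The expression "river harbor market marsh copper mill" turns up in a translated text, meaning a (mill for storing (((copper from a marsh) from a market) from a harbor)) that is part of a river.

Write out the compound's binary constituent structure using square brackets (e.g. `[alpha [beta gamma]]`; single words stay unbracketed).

At the top level: head "mill" (specifically "harbor market marsh copper mill"); modifier "river".
Within "harbor market marsh copper mill", the head is "mill" and the modifier is "harbor market marsh copper".
Within "harbor market marsh copper", the head is "copper" (specifically "market marsh copper") and the modifier is "harbor".
Within "market marsh copper", the head is "copper" (specifically "marsh copper") and the modifier is "market".
Within "marsh copper", the head is "copper" and the modifier is "marsh".
Putting it together: [river [[harbor [market [marsh copper]]] mill]].

[river [[harbor [market [marsh copper]]] mill]]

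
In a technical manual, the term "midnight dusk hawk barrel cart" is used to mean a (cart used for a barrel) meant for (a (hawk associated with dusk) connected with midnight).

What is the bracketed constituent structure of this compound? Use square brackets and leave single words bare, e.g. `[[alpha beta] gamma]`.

Whole compound: head "cart" (specifically "barrel cart"), modifier "midnight dusk hawk".
Inside "midnight dusk hawk": head "hawk" (specifically "dusk hawk"), modifier "midnight".
Inside "dusk hawk": head "hawk", modifier "dusk".
Inside "barrel cart": head "cart", modifier "barrel".
Putting it together: [[midnight [dusk hawk]] [barrel cart]].

[[midnight [dusk hawk]] [barrel cart]]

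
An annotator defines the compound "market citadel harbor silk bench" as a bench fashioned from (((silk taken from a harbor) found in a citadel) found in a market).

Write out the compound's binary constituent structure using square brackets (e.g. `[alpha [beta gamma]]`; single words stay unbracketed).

At the top level: head "bench"; modifier "market citadel harbor silk".
"market citadel harbor silk" → head "silk" (specifically "citadel harbor silk"), modifier "market".
"citadel harbor silk" → head "silk" (specifically "harbor silk"), modifier "citadel".
"harbor silk" → head "silk", modifier "harbor".
So the structure is [[market [citadel [harbor silk]]] bench].

[[market [citadel [harbor silk]]] bench]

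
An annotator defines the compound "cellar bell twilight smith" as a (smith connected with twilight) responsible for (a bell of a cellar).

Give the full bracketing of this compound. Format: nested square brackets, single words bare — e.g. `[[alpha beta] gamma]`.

[[cellar bell] [twilight smith]]

Whole compound: head "smith" (specifically "twilight smith"), modifier "cellar bell".
Inside "cellar bell": head "bell", modifier "cellar".
Inside "twilight smith": head "smith", modifier "twilight".
So the structure is [[cellar bell] [twilight smith]].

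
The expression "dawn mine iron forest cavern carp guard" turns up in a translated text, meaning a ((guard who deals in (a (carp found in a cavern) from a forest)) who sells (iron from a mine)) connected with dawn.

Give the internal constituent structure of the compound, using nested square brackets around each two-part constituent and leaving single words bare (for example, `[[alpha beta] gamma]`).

Overall it is a kind of guard (specifically "mine iron forest cavern carp guard"); the modifier is "dawn".
"mine iron forest cavern carp guard" → head "guard" (specifically "forest cavern carp guard"), modifier "mine iron".
"mine iron" → head "iron", modifier "mine".
"forest cavern carp guard" → head "guard", modifier "forest cavern carp".
"forest cavern carp" → head "carp" (specifically "cavern carp"), modifier "forest".
"cavern carp" → head "carp", modifier "cavern".
So the structure is [dawn [[mine iron] [[forest [cavern carp]] guard]]].

[dawn [[mine iron] [[forest [cavern carp]] guard]]]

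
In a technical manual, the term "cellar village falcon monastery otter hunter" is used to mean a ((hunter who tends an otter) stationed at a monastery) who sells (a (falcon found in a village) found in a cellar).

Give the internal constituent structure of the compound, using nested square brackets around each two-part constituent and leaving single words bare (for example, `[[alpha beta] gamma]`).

Whole compound: head "hunter" (specifically "monastery otter hunter"), modifier "cellar village falcon".
Inside "cellar village falcon": head "falcon" (specifically "village falcon"), modifier "cellar".
Inside "village falcon": head "falcon", modifier "village".
Inside "monastery otter hunter": head "hunter" (specifically "otter hunter"), modifier "monastery".
Inside "otter hunter": head "hunter", modifier "otter".
Assembled: [[cellar [village falcon]] [monastery [otter hunter]]].

[[cellar [village falcon]] [monastery [otter hunter]]]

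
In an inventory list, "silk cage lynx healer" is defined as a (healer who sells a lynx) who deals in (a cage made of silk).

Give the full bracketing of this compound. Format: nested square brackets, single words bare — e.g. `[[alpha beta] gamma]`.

[[silk cage] [lynx healer]]

At the top level: head "healer" (specifically "lynx healer"); modifier "silk cage".
Within "silk cage", the head is "cage" and the modifier is "silk".
Within "lynx healer", the head is "healer" and the modifier is "lynx".
Putting it together: [[silk cage] [lynx healer]].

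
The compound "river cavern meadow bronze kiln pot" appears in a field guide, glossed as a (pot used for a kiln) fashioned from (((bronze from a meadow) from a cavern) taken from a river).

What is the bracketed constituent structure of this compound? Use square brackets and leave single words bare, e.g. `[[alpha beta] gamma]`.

Whole compound: head "pot" (specifically "kiln pot"), modifier "river cavern meadow bronze".
Within "river cavern meadow bronze", the head is "bronze" (specifically "cavern meadow bronze") and the modifier is "river".
Within "cavern meadow bronze", the head is "bronze" (specifically "meadow bronze") and the modifier is "cavern".
Within "meadow bronze", the head is "bronze" and the modifier is "meadow".
Within "kiln pot", the head is "pot" and the modifier is "kiln".
So the structure is [[river [cavern [meadow bronze]]] [kiln pot]].

[[river [cavern [meadow bronze]]] [kiln pot]]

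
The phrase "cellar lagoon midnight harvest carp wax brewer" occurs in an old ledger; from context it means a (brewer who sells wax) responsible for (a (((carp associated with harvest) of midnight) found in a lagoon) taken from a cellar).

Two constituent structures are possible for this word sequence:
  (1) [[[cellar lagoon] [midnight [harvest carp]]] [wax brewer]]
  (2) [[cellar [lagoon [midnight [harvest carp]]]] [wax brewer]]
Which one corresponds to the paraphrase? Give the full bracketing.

The paraphrase's head is the "brewer" part ("wax brewer"); its modifier is "cellar lagoon midnight harvest carp".
That top-level split, carried through the inner groups, gives [[cellar [lagoon [midnight [harvest carp]]]] [wax brewer]].

[[cellar [lagoon [midnight [harvest carp]]]] [wax brewer]]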